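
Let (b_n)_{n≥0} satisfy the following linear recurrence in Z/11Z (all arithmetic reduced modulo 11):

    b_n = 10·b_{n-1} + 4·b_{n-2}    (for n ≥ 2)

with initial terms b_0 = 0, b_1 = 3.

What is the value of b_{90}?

b_2 = 10·3 + 4·0 = 8
b_3 = 10·8 + 4·3 = 4
b_4 = 10·4 + 4·8 = 6
b_5 = 10·6 + 4·4 = 10
b_6 = 10·10 + 4·6 = 3
b_7 = 10·3 + 4·10 = 4
b_8 = 10·4 + 4·3 = 8
b_9 = 10·8 + 4·4 = 8
b_10 = 10·8 + 4·8 = 2
b_11 = 10·2 + 4·8 = 8
b_12 = 10·8 + 4·2 = 0
b_13 = 10·0 + 4·8 = 10
b_14 = 10·10 + 4·0 = 1
b_15 = 10·1 + 4·10 = 6
b_16 = 10·6 + 4·1 = 9
b_17 = 10·9 + 4·6 = 4
b_18 = 10·4 + 4·9 = 10
b_19 = 10·10 + 4·4 = 6
b_20 = 10·6 + 4·10 = 1
b_21 = 10·1 + 4·6 = 1
b_22 = 10·1 + 4·1 = 3
b_23 = 10·3 + 4·1 = 1
b_24 = 10·1 + 4·3 = 0
b_25 = 10·0 + 4·1 = 4
b_26 = 10·4 + 4·0 = 7
b_27 = 10·7 + 4·4 = 9
b_28 = 10·9 + 4·7 = 8
b_29 = 10·8 + 4·9 = 6
b_30 = 10·6 + 4·8 = 4
b_31 = 10·4 + 4·6 = 9
b_32 = 10·9 + 4·4 = 7
b_33 = 10·7 + 4·9 = 7
b_34 = 10·7 + 4·7 = 10
b_35 = 10·10 + 4·7 = 7
b_36 = 10·7 + 4·10 = 0
b_37 = 10·0 + 4·7 = 6
b_38 = 10·6 + 4·0 = 5
b_39 = 10·5 + 4·6 = 8
b_40 = 10·8 + 4·5 = 1
b_41 = 10·1 + 4·8 = 9
b_42 = 10·9 + 4·1 = 6
b_43 = 10·6 + 4·9 = 8
b_44 = 10·8 + 4·6 = 5
b_45 = 10·5 + 4·8 = 5
b_46 = 10·5 + 4·5 = 4
b_47 = 10·4 + 4·5 = 5
b_48 = 10·5 + 4·4 = 0
b_49 = 10·0 + 4·5 = 9
b_50 = 10·9 + 4·0 = 2
b_51 = 10·2 + 4·9 = 1
b_52 = 10·1 + 4·2 = 7
b_53 = 10·7 + 4·1 = 8
b_54 = 10·8 + 4·7 = 9
b_55 = 10·9 + 4·8 = 1
b_56 = 10·1 + 4·9 = 2
b_57 = 10·2 + 4·1 = 2
b_58 = 10·2 + 4·2 = 6
b_59 = 10·6 + 4·2 = 2
b_60 = 10·2 + 4·6 = 0
b_61 = 10·0 + 4·2 = 8
b_62 = 10·8 + 4·0 = 3
b_63 = 10·3 + 4·8 = 7
b_64 = 10·7 + 4·3 = 5
b_65 = 10·5 + 4·7 = 1
b_66 = 10·1 + 4·5 = 8
b_67 = 10·8 + 4·1 = 7
b_68 = 10·7 + 4·8 = 3
b_69 = 10·3 + 4·7 = 3
b_70 = 10·3 + 4·3 = 9
b_71 = 10·9 + 4·3 = 3
b_72 = 10·3 + 4·9 = 0
b_73 = 10·0 + 4·3 = 1
b_74 = 10·1 + 4·0 = 10
b_75 = 10·10 + 4·1 = 5
b_76 = 10·5 + 4·10 = 2
b_77 = 10·2 + 4·5 = 7
b_78 = 10·7 + 4·2 = 1
b_79 = 10·1 + 4·7 = 5
b_80 = 10·5 + 4·1 = 10
b_81 = 10·10 + 4·5 = 10
b_82 = 10·10 + 4·10 = 8
b_83 = 10·8 + 4·10 = 10
b_84 = 10·10 + 4·8 = 0
b_85 = 10·0 + 4·10 = 7
b_86 = 10·7 + 4·0 = 4
b_87 = 10·4 + 4·7 = 2
b_88 = 10·2 + 4·4 = 3
b_89 = 10·3 + 4·2 = 5
b_90 = 10·5 + 4·3 = 7

7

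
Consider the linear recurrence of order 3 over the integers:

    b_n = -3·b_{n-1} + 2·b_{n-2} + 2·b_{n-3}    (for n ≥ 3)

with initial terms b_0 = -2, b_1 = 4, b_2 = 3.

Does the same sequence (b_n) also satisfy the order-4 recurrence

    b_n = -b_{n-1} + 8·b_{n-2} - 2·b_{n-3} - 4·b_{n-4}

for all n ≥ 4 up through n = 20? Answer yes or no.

Terms b_0..b_20: -2, 4, 3, -5, 29, -91, 321, -1087, 3721, -12695, 43353, -148007, 505337, -1725319, 5890617, -20111815, 68666041, -234440519, 800430009, -2732838983, 9330495929
n=4: candidate gives 29, actual b_4 = 29 ✓
n=5: candidate gives -91, actual b_5 = -91 ✓
n=6: candidate gives 321, actual b_6 = 321 ✓
n=7: candidate gives -1087, actual b_7 = -1087 ✓
n=8: candidate gives 3721, actual b_8 = 3721 ✓
n=9: candidate gives -12695, actual b_9 = -12695 ✓
n=10: candidate gives 43353, actual b_10 = 43353 ✓
n=11: candidate gives -148007, actual b_11 = -148007 ✓
n=12: candidate gives 505337, actual b_12 = 505337 ✓
n=13: candidate gives -1725319, actual b_13 = -1725319 ✓
n=14: candidate gives 5890617, actual b_14 = 5890617 ✓
n=15: candidate gives -20111815, actual b_15 = -20111815 ✓
n=16: candidate gives 68666041, actual b_16 = 68666041 ✓
n=17: candidate gives -234440519, actual b_17 = -234440519 ✓
n=18: candidate gives 800430009, actual b_18 = 800430009 ✓
n=19: candidate gives -2732838983, actual b_19 = -2732838983 ✓
n=20: candidate gives 9330495929, actual b_20 = 9330495929 ✓

yes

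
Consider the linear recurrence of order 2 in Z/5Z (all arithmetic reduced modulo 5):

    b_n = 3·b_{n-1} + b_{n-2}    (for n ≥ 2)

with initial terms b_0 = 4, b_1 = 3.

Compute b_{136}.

b_2 = 3·3 + 1·4 = 3
b_3 = 3·3 + 1·3 = 2
b_4 = 3·2 + 1·3 = 4
b_5 = 3·4 + 1·2 = 4
b_6 = 3·4 + 1·4 = 1
b_7 = 3·1 + 1·4 = 2
b_8 = 3·2 + 1·1 = 2
b_9 = 3·2 + 1·2 = 3
b_10 = 3·3 + 1·2 = 1
b_11 = 3·1 + 1·3 = 1
b_12 = 3·1 + 1·1 = 4
b_13 = 3·4 + 1·1 = 3
(b_12, b_13) = (4, 3) = (b_0, b_1), so the sequence has period 12.
136 ≡ 4 (mod 12), hence b_136 = b_4 = 4.

4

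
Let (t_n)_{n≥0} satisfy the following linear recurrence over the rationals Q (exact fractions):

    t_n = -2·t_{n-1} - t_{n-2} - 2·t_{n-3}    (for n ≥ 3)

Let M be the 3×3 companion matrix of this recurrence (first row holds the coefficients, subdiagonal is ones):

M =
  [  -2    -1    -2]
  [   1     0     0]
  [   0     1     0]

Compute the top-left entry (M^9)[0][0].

(M^9)[0][0] is the top entry after applying M 9 times to the unit state (1, 0, 0). Equivalently it is h_{11} for the auxiliary sequence (h_n) obeying the same recurrence with h_2 = 1 and h_i = 0 for 0 ≤ i < 2:
h_3 = -2·1 + -1·0 + -2·0 = -2
h_4 = -2·-2 + -1·1 + -2·0 = 3
h_5 = -2·3 + -1·-2 + -2·1 = -6
h_6 = -2·-6 + -1·3 + -2·-2 = 13
h_7 = -2·13 + -1·-6 + -2·3 = -26
h_8 = -2·-26 + -1·13 + -2·-6 = 51
h_9 = -2·51 + -1·-26 + -2·13 = -102
h_10 = -2·-102 + -1·51 + -2·-26 = 205
h_11 = -2·205 + -1·-102 + -2·51 = -410

-410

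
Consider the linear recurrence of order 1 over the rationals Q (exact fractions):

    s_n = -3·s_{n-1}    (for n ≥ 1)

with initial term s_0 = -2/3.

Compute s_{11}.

s_1 = -3·-2/3 = 2
s_2 = -3·2 = -6
s_3 = -3·-6 = 18
s_4 = -3·18 = -54
s_5 = -3·-54 = 162
s_6 = -3·162 = -486
s_7 = -3·-486 = 1458
s_8 = -3·1458 = -4374
s_9 = -3·-4374 = 13122
s_10 = -3·13122 = -39366
s_11 = -3·-39366 = 118098

118098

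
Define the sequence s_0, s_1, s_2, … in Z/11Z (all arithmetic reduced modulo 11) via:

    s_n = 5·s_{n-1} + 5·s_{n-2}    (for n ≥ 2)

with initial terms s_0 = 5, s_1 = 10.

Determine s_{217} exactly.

s_2 = 5·10 + 5·5 = 9
s_3 = 5·9 + 5·10 = 7
s_4 = 5·7 + 5·9 = 3
s_5 = 5·3 + 5·7 = 6
s_6 = 5·6 + 5·3 = 1
s_7 = 5·1 + 5·6 = 2
s_8 = 5·2 + 5·1 = 4
s_9 = 5·4 + 5·2 = 8
s_10 = 5·8 + 5·4 = 5
s_11 = 5·5 + 5·8 = 10
(s_10, s_11) = (5, 10) = (s_0, s_1), so the sequence has period 10.
217 ≡ 7 (mod 10), hence s_217 = s_7 = 2.

2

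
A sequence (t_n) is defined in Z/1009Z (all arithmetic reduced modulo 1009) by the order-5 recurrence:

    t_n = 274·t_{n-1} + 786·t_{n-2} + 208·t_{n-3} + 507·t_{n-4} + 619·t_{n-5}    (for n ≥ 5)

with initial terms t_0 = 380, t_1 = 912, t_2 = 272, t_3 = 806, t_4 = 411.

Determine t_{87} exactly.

903

t_5 = 274·411 + 786·806 + 208·272 + 507·912 + 619·380 = 936
t_6 = 274·936 + 786·411 + 208·806 + 507·272 + 619·912 = 666
t_7 = 274·666 + 786·936 + 208·411 + 507·806 + 619·272 = 584
t_8 = 274·584 + 786·666 + 208·936 + 507·411 + 619·806 = 332
t_9 = 274·332 + 786·584 + 208·666 + 507·936 + 619·411 = 845
t_10 = 274·845 + 786·332 + 208·584 + 507·666 + 619·936 = 347
Continuing the recurrence:
  t_11 = 948;  t_12 = 31;  t_13 = 707;  t_14 = 316;  t_15 = 175;  t_16 = 587
  t_17 = 139;  t_18 = 606;  t_19 = 648;  t_20 = 3;  t_21 = 484;  t_22 = 128
  t_23 = 789;  t_24 = 791;  t_25 = 857;  t_26 = 800;  t_27 = 887;  t_28 = 224
  t_29 = 598;  t_30 = 472;  t_31 = 673;  t_32 = 429;  t_33 = 967;  t_34 = 551
  t_35 = 76;  t_36 = 643;  t_37 = 482;  t_38 = 551;  t_39 = 874;  t_40 = 648
  t_41 = 52;  t_42 = 644;  t_43 = 165;  t_44 = 990;  t_45 = 801;  t_46 = 228
  t_47 = 966;  t_48 = 738;  t_49 = 748;  t_50 = 116;  t_51 = 591;  t_52 = 502
  t_53 = 219;  t_54 = 529;  t_55 = 872;  t_56 = 845;  t_57 = 810;  t_58 = 128
  t_59 = 629;  t_60 = 44;  t_61 = 722;  t_62 = 241;  t_63 = 534;  t_64 = 576
  t_65 = 867;  t_66 = 249;  t_67 = 920;  t_68 = 557;  t_69 = 271;  t_70 = 146
  t_71 = 617;  t_72 = 432;  t_73 = 933;  t_74 = 697;  t_75 = 729;  t_76 = 847
  t_77 = 412;  t_78 = 572;  t_79 = 786;  t_80 = 788;  t_81 = 831;  t_82 = 713
  t_83 = 261;  t_84 = 755;  t_85 = 305
t_86 = 274·305 + 786·755 + 208·261 + 507·713 + 619·831 = 840
t_87 = 274·840 + 786·305 + 208·755 + 507·261 + 619·713 = 903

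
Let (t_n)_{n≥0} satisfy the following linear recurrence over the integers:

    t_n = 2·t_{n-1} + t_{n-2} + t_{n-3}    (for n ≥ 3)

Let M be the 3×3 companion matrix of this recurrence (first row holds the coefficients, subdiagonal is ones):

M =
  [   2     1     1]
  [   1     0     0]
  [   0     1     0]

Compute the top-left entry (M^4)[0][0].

(M^4)[0][0] is the top entry after applying M 4 times to the unit state (1, 0, 0). Equivalently it is h_{6} for the auxiliary sequence (h_n) obeying the same recurrence with h_2 = 1 and h_i = 0 for 0 ≤ i < 2:
h_3 = 2·1 + 1·0 + 1·0 = 2
h_4 = 2·2 + 1·1 + 1·0 = 5
h_5 = 2·5 + 1·2 + 1·1 = 13
h_6 = 2·13 + 1·5 + 1·2 = 33

33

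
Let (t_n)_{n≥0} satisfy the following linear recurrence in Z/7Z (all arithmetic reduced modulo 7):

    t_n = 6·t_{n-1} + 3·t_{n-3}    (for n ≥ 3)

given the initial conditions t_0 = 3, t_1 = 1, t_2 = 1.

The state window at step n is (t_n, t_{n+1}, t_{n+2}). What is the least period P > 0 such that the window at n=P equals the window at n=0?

42

n=0: window = (3, 1, 1)
n=1: window = (1, 1, 1)
n=2: window = (1, 1, 2)
n=3: window = (1, 2, 1)
n=4: window = (2, 1, 2)
n=5: window = (1, 2, 4)
n=6: window = (2, 4, 6)
n=7: window = (4, 6, 0)
n=8: window = (6, 0, 5)
n=9: window = (0, 5, 6)
n=10: window = (5, 6, 1)
n=11: window = (6, 1, 0)
n=12: window = (1, 0, 4)
n=13: window = (0, 4, 6)
n=14: window = (4, 6, 1)
n=15: window = (6, 1, 4)
n=16: window = (1, 4, 0)
n=17: window = (4, 0, 3)
n=18: window = (0, 3, 2)
n=19: window = (3, 2, 5)
n=20: window = (2, 5, 4)
n=21: window = (5, 4, 2)
n=22: window = (4, 2, 6)
n=23: window = (2, 6, 6)
n=24: window = (6, 6, 0)
n=25: window = (6, 0, 4)
n=26: window = (0, 4, 0)
n=27: window = (4, 0, 0)
n=28: window = (0, 0, 5)
n=29: window = (0, 5, 2)
n=30: window = (5, 2, 5)
n=31: window = (2, 5, 3)
n=32: window = (5, 3, 3)
n=33: window = (3, 3, 5)
n=34: window = (3, 5, 4)
n=35: window = (5, 4, 5)
n=36: window = (4, 5, 3)
n=37: window = (5, 3, 2)
n=38: window = (3, 2, 6)
n=39: window = (2, 6, 3)
n=40: window = (6, 3, 3)
n=41: window = (3, 3, 1)
n=42: window = (3, 1, 1)
window at n=42 equals window at n=0 → period = 42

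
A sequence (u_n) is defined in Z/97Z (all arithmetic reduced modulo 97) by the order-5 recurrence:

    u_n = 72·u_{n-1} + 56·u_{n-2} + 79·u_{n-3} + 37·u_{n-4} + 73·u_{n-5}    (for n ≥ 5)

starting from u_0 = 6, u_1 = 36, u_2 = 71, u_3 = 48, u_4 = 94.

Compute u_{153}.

2

u_5 = 72·94 + 56·48 + 79·71 + 37·36 + 73·6 = 54
u_6 = 72·54 + 56·94 + 79·48 + 37·71 + 73·36 = 60
u_7 = 72·60 + 56·54 + 79·94 + 37·48 + 73·71 = 1
u_8 = 72·1 + 56·60 + 79·54 + 37·94 + 73·48 = 33
u_9 = 72·33 + 56·1 + 79·60 + 37·54 + 73·94 = 27
u_10 = 72·27 + 56·33 + 79·1 + 37·60 + 73·54 = 42
Continuing the recurrence:
  u_11 = 17;  u_12 = 19;  u_13 = 25;  u_14 = 69;  u_15 = 21;  u_16 = 80
  u_17 = 52;  u_18 = 2;  u_19 = 58;  u_20 = 85;  u_21 = 24;  u_22 = 2
  u_23 = 19;  u_24 = 85;  u_25 = 79;  u_26 = 1;  u_27 = 32;  u_28 = 38
  u_29 = 58;  u_30 = 86;  u_31 = 22;  u_32 = 77;  u_33 = 60;  u_34 = 35
  u_35 = 43;  u_36 = 89;  u_37 = 22;  u_38 = 23;  u_39 = 0;  u_40 = 49
  u_41 = 46;  u_42 = 74;  u_43 = 68;  u_44 = 34;  u_45 = 18;  u_46 = 21
  u_47 = 29;  u_48 = 44;  u_49 = 93;  u_50 = 59;  u_51 = 18;  u_52 = 75
  u_53 = 68;  u_54 = 90;  u_55 = 40;  u_56 = 18;  u_57 = 13;  u_58 = 12
  u_59 = 6;  u_60 = 91;  u_61 = 28;  u_62 = 55;  u_63 = 41;  u_64 = 21
  u_65 = 21;  u_66 = 15;  u_67 = 38;  u_68 = 81;  u_69 = 9;  u_70 = 89
  u_71 = 1;  u_72 = 92;  u_73 = 72;  u_74 = 9;  u_75 = 52;  u_76 = 27
  u_77 = 9;  u_78 = 23;  u_79 = 84;  u_80 = 38;  u_81 = 18;  u_82 = 25
  u_83 = 24;  u_84 = 60;  u_85 = 21;  u_86 = 83;  u_87 = 55;  u_88 = 77
  u_89 = 65;  u_90 = 93;  u_91 = 69;  u_92 = 59;  u_93 = 11;  u_94 = 79
  u_95 = 34;  u_96 = 23;  u_97 = 62;  u_98 = 39;  u_99 = 87;  u_100 = 92
  u_101 = 23;  u_102 = 56;  u_103 = 30;  u_104 = 87;  u_105 = 50;  u_106 = 43
  u_107 = 22;  u_108 = 62;  u_109 = 28;  u_110 = 51;  u_111 = 26;  u_112 = 73
  u_113 = 7;  u_114 = 4;  u_115 = 74;  u_116 = 34;  u_117 = 80;  u_118 = 7
  u_119 = 30;  u_120 = 12;  u_121 = 3;  u_122 = 45;  u_123 = 60;  u_124 = 11
  u_125 = 61;  u_126 = 89;  u_127 = 96;  u_128 = 65;  u_129 = 68;  u_130 = 4
  u_131 = 74;  u_132 = 64;  u_133 = 33;  u_134 = 40;  u_135 = 10;  u_136 = 48
  u_137 = 71;  u_138 = 63;  u_139 = 74;  u_140 = 93;  u_141 = 26;  u_142 = 70
  u_143 = 34;  u_144 = 96;  u_145 = 78;  u_146 = 27;  u_147 = 88;  u_148 = 62
  u_149 = 79;  u_150 = 10;  u_151 = 40
u_152 = 72·40 + 56·10 + 79·79 + 37·62 + 73·88 = 66
u_153 = 72·66 + 56·40 + 79·10 + 37·79 + 73·62 = 2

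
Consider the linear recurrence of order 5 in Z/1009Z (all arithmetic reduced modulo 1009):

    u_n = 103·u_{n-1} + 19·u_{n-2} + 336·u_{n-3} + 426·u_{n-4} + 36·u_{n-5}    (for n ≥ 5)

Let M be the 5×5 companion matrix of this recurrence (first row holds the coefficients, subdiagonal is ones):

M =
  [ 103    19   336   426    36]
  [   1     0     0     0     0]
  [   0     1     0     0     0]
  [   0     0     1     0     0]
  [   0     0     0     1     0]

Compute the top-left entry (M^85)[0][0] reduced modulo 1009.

612

(M^85)[0][0] is the top entry after applying M 85 times to the unit state (1, 0, 0, 0, 0). Equivalently it is h_{89} for the auxiliary sequence (h_n) obeying the same recurrence with h_4 = 1 and h_i = 0 for 0 ≤ i < 4:
h_5 = 103·1 + 19·0 + 336·0 + 426·0 + 36·0 = 103
h_6 = 103·103 + 19·1 + 336·0 + 426·0 + 36·0 = 538
h_7 = 103·538 + 19·103 + 336·1 + 426·0 + 36·0 = 194
h_8 = 103·194 + 19·538 + 336·103 + 426·1 + 36·0 = 662
h_9 = 103·662 + 19·194 + 336·538 + 426·103 + 36·1 = 917
h_10 = 103·917 + 19·662 + 336·194 + 426·538 + 36·103 = 500
Continuing the recurrence:
  h_11 = 866;  h_12 = 605;  h_13 = 348;  h_14 = 116;  h_15 = 329;  h_16 = 992
  h_17 = 605;  h_18 = 392;  h_19 = 797;  h_20 = 775;  h_21 = 487;  h_22 = 806
  h_23 = 5;  h_24 = 506;  h_25 = 414;  h_26 = 125;  h_27 = 932;  h_28 = 170
  h_29 = 377;  h_30 = 596;  h_31 = 505;  h_32 = 346;  h_33 = 539;  h_34 = 793
  h_35 = 802;  h_36 = 393;  h_37 = 204;  h_38 = 332;  h_39 = 505;  h_40 = 277
  h_41 = 498;  h_42 = 674;  h_43 = 483;  h_44 = 807;  h_45 = 58;  h_46 = 291
  h_47 = 506;  h_48 = 399;  h_49 = 447;  h_50 = 578;  h_51 = 307;  h_52 = 592
  h_53 = 654;  h_54 = 122;  h_55 = 146;  h_56 = 889;  h_57 = 370;  h_58 = 980
  h_59 = 41;  h_60 = 399;  h_61 = 785;  h_62 = 260;  h_63 = 471;  h_64 = 307
  h_65 = 456;  h_66 = 963;  h_67 = 258;  h_68 = 747;  h_69 = 274;  h_70 = 807
  h_71 = 584;  h_72 = 649;  h_73 = 319;  h_74 = 757;  h_75 = 766;  h_76 = 526
  h_77 = 40;  h_78 = 56;  h_79 = 44;  h_80 = 276;  h_81 = 309;  h_82 = 467
  h_83 = 983;  h_84 = 136;  h_85 = 215;  h_86 = 43;  h_87 = 415
h_88 = 103·415 + 19·43 + 336·215 + 426·136 + 36·983 = 263
h_89 = 103·263 + 19·415 + 336·43 + 426·215 + 36·136 = 612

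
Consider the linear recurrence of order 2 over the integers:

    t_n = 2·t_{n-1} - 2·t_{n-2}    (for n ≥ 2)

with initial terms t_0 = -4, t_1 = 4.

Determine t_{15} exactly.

t_2 = 2·4 + -2·-4 = 16
t_3 = 2·16 + -2·4 = 24
t_4 = 2·24 + -2·16 = 16
t_5 = 2·16 + -2·24 = -16
t_6 = 2·-16 + -2·16 = -64
t_7 = 2·-64 + -2·-16 = -96
t_8 = 2·-96 + -2·-64 = -64
t_9 = 2·-64 + -2·-96 = 64
t_10 = 2·64 + -2·-64 = 256
t_11 = 2·256 + -2·64 = 384
t_12 = 2·384 + -2·256 = 256
t_13 = 2·256 + -2·384 = -256
t_14 = 2·-256 + -2·256 = -1024
t_15 = 2·-1024 + -2·-256 = -1536

-1536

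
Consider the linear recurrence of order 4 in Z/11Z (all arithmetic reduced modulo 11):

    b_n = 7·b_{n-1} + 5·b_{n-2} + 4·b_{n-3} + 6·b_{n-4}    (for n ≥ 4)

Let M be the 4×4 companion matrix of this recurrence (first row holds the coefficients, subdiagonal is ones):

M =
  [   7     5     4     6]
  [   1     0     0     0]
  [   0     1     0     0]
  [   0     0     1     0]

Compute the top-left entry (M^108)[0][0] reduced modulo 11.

(M^108)[0][0] is the top entry after applying M 108 times to the unit state (1, 0, 0, 0). Equivalently it is h_{111} for the auxiliary sequence (h_n) obeying the same recurrence with h_3 = 1 and h_i = 0 for 0 ≤ i < 3:
h_4 = 7·1 + 5·0 + 4·0 + 6·0 = 7
h_5 = 7·7 + 5·1 + 4·0 + 6·0 = 10
h_6 = 7·10 + 5·7 + 4·1 + 6·0 = 10
h_7 = 7·10 + 5·10 + 4·7 + 6·1 = 0
h_8 = 7·0 + 5·10 + 4·10 + 6·7 = 0
h_9 = 7·0 + 5·0 + 4·10 + 6·10 = 1
h_10 = 7·1 + 5·0 + 4·0 + 6·10 = 1
h_11 = 7·1 + 5·1 + 4·0 + 6·0 = 1
h_12 = 7·1 + 5·1 + 4·1 + 6·0 = 5
h_13 = 7·5 + 5·1 + 4·1 + 6·1 = 6
h_14 = 7·6 + 5·5 + 4·1 + 6·1 = 0
h_15 = 7·0 + 5·6 + 4·5 + 6·1 = 1
h_16 = 7·1 + 5·0 + 4·6 + 6·5 = 6
h_17 = 7·6 + 5·1 + 4·0 + 6·6 = 6
h_18 = 7·6 + 5·6 + 4·1 + 6·0 = 10
h_19 = 7·10 + 5·6 + 4·6 + 6·1 = 9
h_20 = 7·9 + 5·10 + 4·6 + 6·6 = 8
h_21 = 7·8 + 5·9 + 4·10 + 6·6 = 1
h_22 = 7·1 + 5·8 + 4·9 + 6·10 = 0
h_23 = 7·0 + 5·1 + 4·8 + 6·9 = 3
h_24 = 7·3 + 5·0 + 4·1 + 6·8 = 7
h_25 = 7·7 + 5·3 + 4·0 + 6·1 = 4
h_26 = 7·4 + 5·7 + 4·3 + 6·0 = 9
h_27 = 7·9 + 5·4 + 4·7 + 6·3 = 8
h_28 = 7·8 + 5·9 + 4·4 + 6·7 = 5
h_29 = 7·5 + 5·8 + 4·9 + 6·4 = 3
h_30 = 7·3 + 5·5 + 4·8 + 6·9 = 0
h_31 = 7·0 + 5·3 + 4·5 + 6·8 = 6
h_32 = 7·6 + 5·0 + 4·3 + 6·5 = 7
h_33 = 7·7 + 5·6 + 4·0 + 6·3 = 9
h_34 = 7·9 + 5·7 + 4·6 + 6·0 = 1
h_35 = 7·1 + 5·9 + 4·7 + 6·6 = 6
h_36 = 7·6 + 5·1 + 4·9 + 6·7 = 4
h_37 = 7·4 + 5·6 + 4·1 + 6·9 = 6
h_38 = 7·6 + 5·4 + 4·6 + 6·1 = 4
h_39 = 7·4 + 5·6 + 4·4 + 6·6 = 0
h_40 = 7·0 + 5·4 + 4·6 + 6·4 = 2
h_41 = 7·2 + 5·0 + 4·4 + 6·6 = 0
h_42 = 7·0 + 5·2 + 4·0 + 6·4 = 1
h_43 = 7·1 + 5·0 + 4·2 + 6·0 = 4
h_44 = 7·4 + 5·1 + 4·0 + 6·2 = 1
h_45 = 7·1 + 5·4 + 4·1 + 6·0 = 9
h_46 = 7·9 + 5·1 + 4·4 + 6·1 = 2
h_47 = 7·2 + 5·9 + 4·1 + 6·4 = 10
h_48 = 7·10 + 5·2 + 4·9 + 6·1 = 1
h_49 = 7·1 + 5·10 + 4·2 + 6·9 = 9
h_50 = 7·9 + 5·1 + 4·10 + 6·2 = 10
h_51 = 7·10 + 5·9 + 4·1 + 6·10 = 3
h_52 = 7·3 + 5·10 + 4·9 + 6·1 = 3
h_53 = 7·3 + 5·3 + 4·10 + 6·9 = 9
h_54 = 7·9 + 5·3 + 4·3 + 6·10 = 7
h_55 = 7·7 + 5·9 + 4·3 + 6·3 = 3
h_56 = 7·3 + 5·7 + 4·9 + 6·3 = 0
h_57 = 7·0 + 5·3 + 4·7 + 6·9 = 9
h_58 = 7·9 + 5·0 + 4·3 + 6·7 = 7
h_59 = 7·7 + 5·9 + 4·0 + 6·3 = 2
h_60 = 7·2 + 5·7 + 4·9 + 6·0 = 8
h_61 = 7·8 + 5·2 + 4·7 + 6·9 = 5
h_62 = 7·5 + 5·8 + 4·2 + 6·7 = 4
h_63 = 7·4 + 5·5 + 4·8 + 6·2 = 9
h_64 = 7·9 + 5·4 + 4·5 + 6·8 = 8
h_65 = 7·8 + 5·9 + 4·4 + 6·5 = 4
h_66 = 7·4 + 5·8 + 4·9 + 6·4 = 7
h_67 = 7·7 + 5·4 + 4·8 + 6·9 = 1
h_68 = 7·1 + 5·7 + 4·4 + 6·8 = 7
h_69 = 7·7 + 5·1 + 4·7 + 6·4 = 7
h_70 = 7·7 + 5·7 + 4·1 + 6·7 = 9
h_71 = 7·9 + 5·7 + 4·7 + 6·1 = 0
h_72 = 7·0 + 5·9 + 4·7 + 6·7 = 5
h_73 = 7·5 + 5·0 + 4·9 + 6·7 = 3
h_74 = 7·3 + 5·5 + 4·0 + 6·9 = 1
h_75 = 7·1 + 5·3 + 4·5 + 6·0 = 9
h_76 = 7·9 + 5·1 + 4·3 + 6·5 = 0
h_77 = 7·0 + 5·9 + 4·1 + 6·3 = 1
h_78 = 7·1 + 5·0 + 4·9 + 6·1 = 5
h_79 = 7·5 + 5·1 + 4·0 + 6·9 = 6
h_80 = 7·6 + 5·5 + 4·1 + 6·0 = 5
h_81 = 7·5 + 5·6 + 4·5 + 6·1 = 3
h_82 = 7·3 + 5·5 + 4·6 + 6·5 = 1
h_83 = 7·1 + 5·3 + 4·5 + 6·6 = 1
h_84 = 7·1 + 5·1 + 4·3 + 6·5 = 10
h_85 = 7·10 + 5·1 + 4·1 + 6·3 = 9
h_86 = 7·9 + 5·10 + 4·1 + 6·1 = 2
h_87 = 7·2 + 5·9 + 4·10 + 6·1 = 6
h_88 = 7·6 + 5·2 + 4·9 + 6·10 = 5
h_89 = 7·5 + 5·6 + 4·2 + 6·9 = 6
h_90 = 7·6 + 5·5 + 4·6 + 6·2 = 4
h_91 = 7·4 + 5·6 + 4·5 + 6·6 = 4
h_92 = 7·4 + 5·4 + 4·6 + 6·5 = 3
h_93 = 7·3 + 5·4 + 4·4 + 6·6 = 5
h_94 = 7·5 + 5·3 + 4·4 + 6·4 = 2
h_95 = 7·2 + 5·5 + 4·3 + 6·4 = 9
h_96 = 7·9 + 5·2 + 4·5 + 6·3 = 1
h_97 = 7·1 + 5·9 + 4·2 + 6·5 = 2
h_98 = 7·2 + 5·1 + 4·9 + 6·2 = 1
h_99 = 7·1 + 5·2 + 4·1 + 6·9 = 9
h_100 = 7·9 + 5·1 + 4·2 + 6·1 = 5
h_101 = 7·5 + 5·9 + 4·1 + 6·2 = 8
h_102 = 7·8 + 5·5 + 4·9 + 6·1 = 2
h_103 = 7·2 + 5·8 + 4·5 + 6·9 = 7
h_104 = 7·7 + 5·2 + 4·8 + 6·5 = 0
h_105 = 7·0 + 5·7 + 4·2 + 6·8 = 3
h_106 = 7·3 + 5·0 + 4·7 + 6·2 = 6
h_107 = 7·6 + 5·3 + 4·0 + 6·7 = 0
h_108 = 7·0 + 5·6 + 4·3 + 6·0 = 9
h_109 = 7·9 + 5·0 + 4·6 + 6·3 = 6
h_110 = 7·6 + 5·9 + 4·0 + 6·6 = 2
h_111 = 7·2 + 5·6 + 4·9 + 6·0 = 3

3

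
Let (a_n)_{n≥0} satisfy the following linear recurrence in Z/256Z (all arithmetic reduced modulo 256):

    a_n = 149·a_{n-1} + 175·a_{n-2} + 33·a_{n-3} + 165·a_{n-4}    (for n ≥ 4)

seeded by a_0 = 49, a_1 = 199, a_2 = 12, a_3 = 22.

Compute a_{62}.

252

a_4 = 149·22 + 175·12 + 33·199 + 165·49 = 62
a_5 = 149·62 + 175·22 + 33·12 + 165·199 = 239
a_6 = 149·239 + 175·62 + 33·22 + 165·12 = 15
a_7 = 149·15 + 175·239 + 33·62 + 165·22 = 72
a_8 = 149·72 + 175·15 + 33·239 + 165·62 = 238
a_9 = 149·238 + 175·72 + 33·15 + 165·239 = 184
a_10 = 149·184 + 175·238 + 33·72 + 165·15 = 189
a_11 = 149·189 + 175·184 + 33·238 + 165·72 = 223
a_12 = 149·223 + 175·189 + 33·184 + 165·238 = 28
a_13 = 149·28 + 175·223 + 33·189 + 165·184 = 178
a_14 = 149·178 + 175·28 + 33·223 + 165·189 = 78
a_15 = 149·78 + 175·178 + 33·28 + 165·223 = 107
a_16 = 149·107 + 175·78 + 33·178 + 165·28 = 151
a_17 = 149·151 + 175·107 + 33·78 + 165·178 = 208
a_18 = 149·208 + 175·151 + 33·107 + 165·78 = 90
a_19 = 149·90 + 175·208 + 33·151 + 165·107 = 0
a_20 = 149·0 + 175·90 + 33·208 + 165·151 = 169
a_21 = 149·169 + 175·0 + 33·90 + 165·208 = 7
a_22 = 149·7 + 175·169 + 33·0 + 165·90 = 156
a_23 = 149·156 + 175·7 + 33·169 + 165·0 = 94
a_24 = 149·94 + 175·156 + 33·7 + 165·169 = 46
a_25 = 149·46 + 175·94 + 33·156 + 165·7 = 167
a_26 = 149·167 + 175·46 + 33·94 + 165·156 = 79
a_27 = 149·79 + 175·167 + 33·46 + 165·94 = 168
a_28 = 149·168 + 175·79 + 33·167 + 165·46 = 246
a_29 = 149·246 + 175·168 + 33·79 + 165·167 = 216
a_30 = 149·216 + 175·246 + 33·168 + 165·79 = 117
a_31 = 149·117 + 175·216 + 33·246 + 165·168 = 191
a_32 = 149·191 + 175·117 + 33·216 + 165·246 = 140
a_33 = 149·140 + 175·191 + 33·117 + 165·216 = 90
a_34 = 149·90 + 175·140 + 33·191 + 165·117 = 30
a_35 = 149·30 + 175·90 + 33·140 + 165·191 = 35
a_36 = 149·35 + 175·30 + 33·90 + 165·140 = 183
a_37 = 149·183 + 175·35 + 33·30 + 165·90 = 80
a_38 = 149·80 + 175·183 + 33·35 + 165·30 = 130
a_39 = 149·130 + 175·80 + 33·183 + 165·35 = 128
a_40 = 149·128 + 175·130 + 33·80 + 165·183 = 161
a_41 = 149·161 + 175·128 + 33·130 + 165·80 = 135
a_42 = 149·135 + 175·161 + 33·128 + 165·130 = 236
a_43 = 149·236 + 175·135 + 33·161 + 165·128 = 230
a_44 = 149·230 + 175·236 + 33·135 + 165·161 = 94
a_45 = 149·94 + 175·230 + 33·236 + 165·135 = 95
a_46 = 149·95 + 175·94 + 33·230 + 165·236 = 79
a_47 = 149·79 + 175·95 + 33·94 + 165·230 = 72
a_48 = 149·72 + 175·79 + 33·95 + 165·94 = 190
a_49 = 149·190 + 175·72 + 33·79 + 165·95 = 56
a_50 = 149·56 + 175·190 + 33·72 + 165·79 = 173
a_51 = 149·173 + 175·56 + 33·190 + 165·72 = 223
a_52 = 149·223 + 175·173 + 33·56 + 165·190 = 188
a_53 = 149·188 + 175·223 + 33·173 + 165·56 = 66
a_54 = 149·66 + 175·188 + 33·223 + 165·173 = 46
a_55 = 149·46 + 175·66 + 33·188 + 165·223 = 219
a_56 = 149·219 + 175·46 + 33·66 + 165·188 = 151
a_57 = 149·151 + 175·219 + 33·46 + 165·66 = 16
a_58 = 149·16 + 175·151 + 33·219 + 165·46 = 106
a_59 = 149·106 + 175·16 + 33·151 + 165·219 = 64
a_60 = 149·64 + 175·106 + 33·16 + 165·151 = 25
a_61 = 149·25 + 175·64 + 33·106 + 165·16 = 71
a_62 = 149·71 + 175·25 + 33·64 + 165·106 = 252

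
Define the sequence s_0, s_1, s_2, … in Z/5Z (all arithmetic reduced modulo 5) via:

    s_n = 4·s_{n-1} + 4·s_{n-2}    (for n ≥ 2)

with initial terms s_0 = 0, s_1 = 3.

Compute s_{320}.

2

s_2 = 4·3 + 4·0 = 2
s_3 = 4·2 + 4·3 = 0
s_4 = 4·0 + 4·2 = 3
(s_3, s_4) = (0, 3) = (s_0, s_1), so the sequence has period 3.
320 ≡ 2 (mod 3), hence s_320 = s_2 = 2.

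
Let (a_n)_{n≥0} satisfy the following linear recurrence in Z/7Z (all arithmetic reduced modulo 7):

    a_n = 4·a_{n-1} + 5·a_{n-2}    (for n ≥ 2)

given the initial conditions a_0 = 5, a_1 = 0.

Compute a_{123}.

2

a_2 = 4·0 + 5·5 = 4
a_3 = 4·4 + 5·0 = 2
a_4 = 4·2 + 5·4 = 0
a_5 = 4·0 + 5·2 = 3
a_6 = 4·3 + 5·0 = 5
a_7 = 4·5 + 5·3 = 0
(a_6, a_7) = (5, 0) = (a_0, a_1), so the sequence has period 6.
123 ≡ 3 (mod 6), hence a_123 = a_3 = 2.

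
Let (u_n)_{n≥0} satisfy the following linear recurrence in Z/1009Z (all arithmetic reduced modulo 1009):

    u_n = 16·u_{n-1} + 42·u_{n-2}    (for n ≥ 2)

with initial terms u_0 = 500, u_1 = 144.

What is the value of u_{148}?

u_2 = 16·144 + 42·500 = 97
u_3 = 16·97 + 42·144 = 537
u_4 = 16·537 + 42·97 = 558
u_5 = 16·558 + 42·537 = 203
u_6 = 16·203 + 42·558 = 450
u_7 = 16·450 + 42·203 = 591
u_8 = 16·591 + 42·450 = 104
u_9 = 16·104 + 42·591 = 252
u_10 = 16·252 + 42·104 = 328
u_11 = 16·328 + 42·252 = 697
u_12 = 16·697 + 42·328 = 712
u_13 = 16·712 + 42·697 = 306
u_14 = 16·306 + 42·712 = 494
u_15 = 16·494 + 42·306 = 576
u_16 = 16·576 + 42·494 = 703
u_17 = 16·703 + 42·576 = 125
u_18 = 16·125 + 42·703 = 247
u_19 = 16·247 + 42·125 = 121
u_20 = 16·121 + 42·247 = 202
u_21 = 16·202 + 42·121 = 242
u_22 = 16·242 + 42·202 = 248
u_23 = 16·248 + 42·242 = 6
u_24 = 16·6 + 42·248 = 422
u_25 = 16·422 + 42·6 = 950
u_26 = 16·950 + 42·422 = 636
u_27 = 16·636 + 42·950 = 635
u_28 = 16·635 + 42·636 = 548
u_29 = 16·548 + 42·635 = 123
u_30 = 16·123 + 42·548 = 768
u_31 = 16·768 + 42·123 = 301
u_32 = 16·301 + 42·768 = 748
u_33 = 16·748 + 42·301 = 394
u_34 = 16·394 + 42·748 = 387
u_35 = 16·387 + 42·394 = 542
u_36 = 16·542 + 42·387 = 710
u_37 = 16·710 + 42·542 = 827
u_38 = 16·827 + 42·710 = 674
u_39 = 16·674 + 42·827 = 113
u_40 = 16·113 + 42·674 = 855
u_41 = 16·855 + 42·113 = 264
u_42 = 16·264 + 42·855 = 783
u_43 = 16·783 + 42·264 = 409
u_44 = 16·409 + 42·783 = 79
u_45 = 16·79 + 42·409 = 280
u_46 = 16·280 + 42·79 = 735
u_47 = 16·735 + 42·280 = 313
u_48 = 16·313 + 42·735 = 563
u_49 = 16·563 + 42·313 = 965
u_50 = 16·965 + 42·563 = 744
u_51 = 16·744 + 42·965 = 975
u_52 = 16·975 + 42·744 = 434
u_53 = 16·434 + 42·975 = 471
u_54 = 16·471 + 42·434 = 539
u_55 = 16·539 + 42·471 = 154
u_56 = 16·154 + 42·539 = 886
u_57 = 16·886 + 42·154 = 464
u_58 = 16·464 + 42·886 = 240
u_59 = 16·240 + 42·464 = 121
u_60 = 16·121 + 42·240 = 917
u_61 = 16·917 + 42·121 = 583
u_62 = 16·583 + 42·917 = 419
u_63 = 16·419 + 42·583 = 920
u_64 = 16·920 + 42·419 = 30
u_65 = 16·30 + 42·920 = 778
u_66 = 16·778 + 42·30 = 591
u_67 = 16·591 + 42·778 = 763
u_68 = 16·763 + 42·591 = 706
u_69 = 16·706 + 42·763 = 964
u_70 = 16·964 + 42·706 = 680
u_71 = 16·680 + 42·964 = 918
u_72 = 16·918 + 42·680 = 870
u_73 = 16·870 + 42·918 = 8
u_74 = 16·8 + 42·870 = 344
u_75 = 16·344 + 42·8 = 795
u_76 = 16·795 + 42·344 = 934
u_77 = 16·934 + 42·795 = 911
u_78 = 16·911 + 42·934 = 327
u_79 = 16·327 + 42·911 = 107
u_80 = 16·107 + 42·327 = 311
u_81 = 16·311 + 42·107 = 389
u_82 = 16·389 + 42·311 = 115
u_83 = 16·115 + 42·389 = 16
u_84 = 16·16 + 42·115 = 41
u_85 = 16·41 + 42·16 = 319
u_86 = 16·319 + 42·41 = 772
u_87 = 16·772 + 42·319 = 525
u_88 = 16·525 + 42·772 = 464
u_89 = 16·464 + 42·525 = 213
u_90 = 16·213 + 42·464 = 698
u_91 = 16·698 + 42·213 = 943
u_92 = 16·943 + 42·698 = 8
u_93 = 16·8 + 42·943 = 383
u_94 = 16·383 + 42·8 = 410
u_95 = 16·410 + 42·383 = 448
u_96 = 16·448 + 42·410 = 172
u_97 = 16·172 + 42·448 = 379
u_98 = 16·379 + 42·172 = 171
u_99 = 16·171 + 42·379 = 492
u_100 = 16·492 + 42·171 = 928
u_101 = 16·928 + 42·492 = 197
u_102 = 16·197 + 42·928 = 759
u_103 = 16·759 + 42·197 = 238
u_104 = 16·238 + 42·759 = 371
u_105 = 16·371 + 42·238 = 797
u_106 = 16·797 + 42·371 = 82
u_107 = 16·82 + 42·797 = 480
u_108 = 16·480 + 42·82 = 25
u_109 = 16·25 + 42·480 = 380
u_110 = 16·380 + 42·25 = 67
u_111 = 16·67 + 42·380 = 888
u_112 = 16·888 + 42·67 = 878
u_113 = 16·878 + 42·888 = 894
u_114 = 16·894 + 42·878 = 730
u_115 = 16·730 + 42·894 = 796
u_116 = 16·796 + 42·730 = 9
u_117 = 16·9 + 42·796 = 279
u_118 = 16·279 + 42·9 = 806
u_119 = 16·806 + 42·279 = 398
u_120 = 16·398 + 42·806 = 869
u_121 = 16·869 + 42·398 = 350
u_122 = 16·350 + 42·869 = 729
u_123 = 16·729 + 42·350 = 130
u_124 = 16·130 + 42·729 = 410
u_125 = 16·410 + 42·130 = 921
u_126 = 16·921 + 42·410 = 677
u_127 = 16·677 + 42·921 = 73
u_128 = 16·73 + 42·677 = 341
u_129 = 16·341 + 42·73 = 450
u_130 = 16·450 + 42·341 = 333
u_131 = 16·333 + 42·450 = 12
u_132 = 16·12 + 42·333 = 52
u_133 = 16·52 + 42·12 = 327
u_134 = 16·327 + 42·52 = 353
u_135 = 16·353 + 42·327 = 211
u_136 = 16·211 + 42·353 = 40
u_137 = 16·40 + 42·211 = 421
u_138 = 16·421 + 42·40 = 344
u_139 = 16·344 + 42·421 = 988
u_140 = 16·988 + 42·344 = 995
u_141 = 16·995 + 42·988 = 912
u_142 = 16·912 + 42·995 = 887
u_143 = 16·887 + 42·912 = 28
u_144 = 16·28 + 42·887 = 369
u_145 = 16·369 + 42·28 = 17
u_146 = 16·17 + 42·369 = 635
u_147 = 16·635 + 42·17 = 784
u_148 = 16·784 + 42·635 = 872

872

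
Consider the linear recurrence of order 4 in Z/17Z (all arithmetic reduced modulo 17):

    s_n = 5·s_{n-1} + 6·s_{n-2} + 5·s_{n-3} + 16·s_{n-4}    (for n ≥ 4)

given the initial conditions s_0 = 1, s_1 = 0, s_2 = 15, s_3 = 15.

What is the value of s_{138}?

4

s_4 = 5·15 + 6·15 + 5·0 + 16·1 = 11
s_5 = 5·11 + 6·15 + 5·15 + 16·0 = 16
s_6 = 5·16 + 6·11 + 5·15 + 16·15 = 2
s_7 = 5·2 + 6·16 + 5·11 + 16·15 = 10
s_8 = 5·10 + 6·2 + 5·16 + 16·11 = 12
s_9 = 5·12 + 6·10 + 5·2 + 16·16 = 12
Continuing the recurrence:
  s_10 = 10;  s_11 = 2;  s_12 = 16;  s_13 = 11;  s_14 = 15;  s_15 = 15
  s_16 = 0;  s_17 = 1;  s_18 = 14;  s_19 = 10;  s_20 = 3;  s_21 = 8
  s_22 = 9;  s_23 = 13;  s_24 = 3;  s_25 = 11;  s_26 = 10;  s_27 = 16
  s_28 = 5;  s_29 = 7;  s_30 = 16;  s_31 = 12;  s_32 = 16;  s_33 = 4
  s_34 = 7;  s_35 = 8;  s_36 = 1;  s_37 = 16;  s_38 = 0;  s_39 = 8
  s_40 = 0;  s_41 = 15;  s_42 = 13;  s_43 = 11;  s_44 = 4;  s_45 = 0
  s_46 = 15;  s_47 = 16;  s_48 = 13;  s_49 = 15;  s_50 = 14;  s_51 = 5
  s_52 = 1;  s_53 = 5;  s_54 = 8;  s_55 = 2;  s_56 = 14;  s_57 = 15
  s_58 = 8;  s_59 = 11;  s_60 = 11;  s_61 = 10;  s_62 = 10;  s_63 = 1
  s_64 = 2;  s_65 = 5;  s_66 = 15;  s_67 = 12;  s_68 = 3;  s_69 = 4
  s_70 = 15;  s_71 = 0;  s_72 = 5;  s_73 = 11;  s_74 = 2;  s_75 = 16
  s_76 = 6;  s_77 = 6;  s_78 = 8;  s_79 = 5;  s_80 = 12;  s_81 = 5
  s_82 = 12;  s_83 = 9;  s_84 = 11;  s_85 = 11;  s_86 = 1;  s_87 = 15
  s_88 = 6;  s_89 = 12;  s_90 = 0;  s_91 = 2;  s_92 = 13;  s_93 = 14
  s_94 = 5;  s_95 = 2;  s_96 = 12;  s_97 = 15;  s_98 = 16;  s_99 = 7
  s_100 = 7;  s_101 = 6;  s_102 = 6;  s_103 = 9;  s_104 = 2;  s_105 = 3
  s_106 = 15;  s_107 = 9;  s_108 = 12;  s_109 = 16;  s_110 = 12;  s_111 = 3
  s_112 = 2;  s_113 = 4;  s_114 = 1;  s_115 = 2;  s_116 = 0;  s_117 = 13
  s_118 = 6;  s_119 = 4;  s_120 = 2;  s_121 = 0;  s_122 = 9;  s_123 = 0
  s_124 = 1;  s_125 = 16;  s_126 = 9;  s_127 = 10;  s_128 = 13;  s_129 = 1
  s_130 = 5;  s_131 = 1;  s_132 = 10;  s_133 = 12;  s_134 = 1;  s_135 = 7
  s_136 = 6
s_137 = 5·6 + 6·7 + 5·1 + 16·12 = 14
s_138 = 5·14 + 6·6 + 5·7 + 16·1 = 4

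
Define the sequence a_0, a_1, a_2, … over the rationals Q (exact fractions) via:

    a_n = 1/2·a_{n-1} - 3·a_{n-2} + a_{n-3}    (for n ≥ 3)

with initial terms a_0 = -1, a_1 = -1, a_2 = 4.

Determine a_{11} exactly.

a_3 = 1/2·4 + -3·-1 + 1·-1 = 4
a_4 = 1/2·4 + -3·4 + 1·-1 = -11
a_5 = 1/2·-11 + -3·4 + 1·4 = -27/2
a_6 = 1/2·-27/2 + -3·-11 + 1·4 = 121/4
a_7 = 1/2·121/4 + -3·-27/2 + 1·-11 = 357/8
a_8 = 1/2·357/8 + -3·121/4 + 1·-27/2 = -1311/16
a_9 = 1/2·-1311/16 + -3·357/8 + 1·121/4 = -4627/32
a_10 = 1/2·-4627/32 + -3·-1311/16 + 1·357/8 = 13961/64
a_11 = 1/2·13961/64 + -3·-4627/32 + 1·-1311/16 = 58997/128

58997/128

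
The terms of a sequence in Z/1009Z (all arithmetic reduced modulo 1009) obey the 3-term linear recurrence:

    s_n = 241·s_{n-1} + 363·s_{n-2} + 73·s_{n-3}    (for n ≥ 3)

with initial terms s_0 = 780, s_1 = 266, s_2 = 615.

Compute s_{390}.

752

s_3 = 241·615 + 363·266 + 73·780 = 22
s_4 = 241·22 + 363·615 + 73·266 = 760
s_5 = 241·760 + 363·22 + 73·615 = 944
s_6 = 241·944 + 363·760 + 73·22 = 490
s_7 = 241·490 + 363·944 + 73·760 = 643
s_8 = 241·643 + 363·490 + 73·944 = 163
Continuing the recurrence:
  s_9 = 717;  s_10 = 421;  s_11 = 301;  s_12 = 230;  s_13 = 689;  s_14 = 91
  s_15 = 254;  s_16 = 257;  s_17 = 351;  s_18 = 678;  s_19 = 818;  s_20 = 699
  s_21 = 297;  s_22 = 599;  s_23 = 497;  s_24 = 700;  s_25 = 337;  s_26 = 286
  s_27 = 197;  s_28 = 330;  s_29 = 389;  s_30 = 895;  s_31 = 599;  s_32 = 204
  s_33 = 984;  s_34 = 764;  s_35 = 249;  s_36 = 528;  s_37 = 977;  s_38 = 329
  s_39 = 272;  s_40 = 14;  s_41 = 2;  s_42 = 195;  s_43 = 311;  s_44 = 586
  s_45 = 969;  s_46 = 774;  s_47 = 884;  s_48 = 712;  s_49 = 90;  s_50 = 609
  s_51 = 354;  s_52 = 161;  s_53 = 879;  s_54 = 487;  s_55 = 201;  s_56 = 815
  s_57 = 211;  s_58 = 147;  s_59 = 994;  s_60 = 573;  s_61 = 101;  s_62 = 184
  s_63 = 747;  s_64 = 933;  s_65 = 910;  s_66 = 57;  s_67 = 504;  s_68 = 731
  s_69 = 44;  s_70 = 968;  s_71 = 932;  s_72 = 42;  s_73 = 367;  s_74 = 199
  s_75 = 608;  s_76 = 369;  s_77 = 271;  s_78 = 473;  s_79 = 170;  s_80 = 382
  s_81 = 627;  s_82 = 492;  s_83 = 729;  s_84 = 492;  s_85 = 380;  s_86 = 513
  s_87 = 843;  s_88 = 405;  s_89 = 130;  s_90 = 751;  s_91 = 451;  s_92 = 311
  s_93 = 877;  s_94 = 996;  s_95 = 915;  s_96 = 324;  s_97 = 635;  s_98 = 436
  s_99 = 29;  s_100 = 731;  s_101 = 582;  s_102 = 96;  s_103 = 200;  s_104 = 418
  s_105 = 744;  s_106 = 560;  s_107 = 667;  s_108 = 613;  s_109 = 900;  s_110 = 763
  s_111 = 382;  s_112 = 861;  s_113 = 284;  s_114 = 228;  s_115 = 931;  s_116 = 951
  s_117 = 586;  s_118 = 461;  s_119 = 741;  s_120 = 237;  s_121 = 549;  s_122 = 3
  s_123 = 376;  s_124 = 612;  s_125 = 670;  s_126 = 411;  s_127 = 490;  s_128 = 376
  s_129 = 834;  s_130 = 931;  s_131 = 620;  s_132 = 368;  s_133 = 309;  s_134 = 54
  s_135 = 695;  s_136 = 791;  s_137 = 880;  s_138 = 43;  s_139 = 90;  s_140 = 639
  s_141 = 116;  s_142 = 107;  s_143 = 525;  s_144 = 286;  s_145 = 936;  s_146 = 443
  s_147 = 242;  s_148 = 903;  s_149 = 802;  s_150 = 940;  s_151 = 383;  s_152 = 686
  s_153 = 654;  s_154 = 721;  s_155 = 128;  s_156 = 280;  s_157 = 92;  s_158 = 977
  s_159 = 719;  s_160 = 885;  s_161 = 743;  s_162 = 882;  s_163 = 1007;  s_164 = 593
  s_165 = 737;  s_166 = 229;  s_167 = 751;  s_168 = 84;  s_169 = 820;  s_170 = 415
  s_171 = 207;  s_172 = 70;  s_173 = 217;  s_174 = 999;  s_175 = 751;  s_176 = 483
  s_177 = 830;  s_178 = 348;  s_179 = 673;  s_180 = 1002;  s_181 = 631;  s_182 = 895
  s_183 = 277;  s_184 = 808;  s_185 = 401;  s_186 = 512;  s_187 = 14;  s_188 = 559
  s_189 = 602;  s_190 = 916;  s_191 = 814;  s_192 = 525;  s_193 = 519;  s_194 = 737
  s_195 = 739;  s_196 = 206;  s_197 = 392;  s_198 = 208;  s_199 = 617;  s_200 = 567
  s_201 = 454;  s_202 = 63;  s_203 = 405;  s_204 = 248;  s_205 = 501;  s_206 = 188
  s_207 = 88;  s_208 = 909;  s_209 = 379;  s_210 = 923;  s_211 = 579;  s_212 = 782
  s_213 = 869;  s_214 = 792;  s_215 = 383;  s_216 = 285;  s_217 = 163;  s_218 = 176
  s_219 = 301;  s_220 = 5;  s_221 = 218;  s_222 = 651;  s_223 = 284;  s_224 = 818
  s_225 = 657;  s_226 = 764;  s_227 = 27;  s_228 = 848;  s_229 = 538;  s_230 = 538
  s_231 = 409;  s_232 = 167;  s_233 = 963;  s_234 = 690;  s_235 = 343;  s_236 = 841
  s_237 = 194;  s_238 = 719;  s_239 = 376;  s_240 = 517;  s_241 = 782;  s_242 = 990
  s_243 = 202;  s_244 = 998;  s_245 = 676;  s_246 = 121;  s_247 = 307;  s_248 = 773
  s_249 = 840;  s_250 = 950;  s_251 = 34;  s_252 = 674;  s_253 = 957;  s_254 = 524
  s_255 = 215;  s_256 = 107;  s_257 = 824;  s_258 = 870;  s_259 = 994;  s_260 = 26
  s_261 = 764;  s_262 = 757;  s_263 = 554;  s_264 = 946;  s_265 = 29;  s_266 = 346
  s_267 = 522;  s_268 = 258;  s_269 = 456;  s_270 = 505;  s_271 = 340;  s_272 = 888
  s_273 = 963;  s_274 = 81;  s_275 = 44;  s_276 = 325;  s_277 = 319;  s_278 = 302
  s_279 = 414;  s_280 = 617;  s_281 = 163;  s_282 = 866;  s_283 = 126;  s_284 = 446
  s_285 = 516;  s_286 = 824;  s_287 = 724;  s_288 = 710;  s_289 = 673;  s_290 = 563
  s_291 = 969;  s_292 = 689;  s_293 = 918;  s_294 = 249;  s_295 = 589;  s_296 = 686
  s_297 = 773;  s_298 = 42;  s_299 = 766;  s_300 = 1004;  s_301 = 426;  s_302 = 374
  s_303 = 229;  s_304 = 69;  s_305 = 933;  s_306 = 241;  s_307 = 215;  s_308 = 562
  s_309 = 19;  s_310 = 282;  s_311 = 859;  s_312 = 0;  s_313 = 442;  s_314 = 726
  s_315 = 424;  s_316 = 442;  s_317 = 642;  s_318 = 33;  s_319 = 835;  s_320 = 767
  s_321 = 996;  s_322 = 246;  s_323 = 577;  s_324 = 381;  s_325 = 386;  s_326 = 11
  s_327 = 61;  s_328 = 458;  s_329 = 136;  s_330 = 674;  s_331 = 49;  s_332 = 23
  s_333 = 893;  s_334 = 114;  s_335 = 162;  s_336 = 317;  s_337 = 247;  s_338 = 768
  s_339 = 235;  s_340 = 300;  s_341 = 770;  s_342 = 853;  s_343 = 465;  s_344 = 657
  s_345 = 936;  s_346 = 575;  s_347 = 615;  s_348 = 479;  s_349 = 266;  s_350 = 358
  s_351 = 868;  s_352 = 365;  s_353 = 358;  s_354 = 626;  s_355 = 729;  s_356 = 236
  s_357 = 934;  s_358 = 739;  s_359 = 608;  s_360 = 665;  s_361 = 37;  s_362 = 68
  s_363 = 671;  s_364 = 413;  s_365 = 974;  s_366 = 775;  s_367 = 401;  s_368 = 63
  s_369 = 386;  s_370 = 881;  s_371 = 861;  s_372 = 532;  s_373 = 568;  s_374 = 356
  s_375 = 873;  s_376 = 692;  s_377 = 114;  s_378 = 348;  s_379 = 200;  s_380 = 217
  s_381 = 969;  s_382 = 993;  s_383 = 492;  s_384 = 872;  s_385 = 124;  s_386 = 934
  s_387 = 792;  s_388 = 160
s_389 = 241·160 + 363·792 + 73·934 = 728
s_390 = 241·728 + 363·160 + 73·792 = 752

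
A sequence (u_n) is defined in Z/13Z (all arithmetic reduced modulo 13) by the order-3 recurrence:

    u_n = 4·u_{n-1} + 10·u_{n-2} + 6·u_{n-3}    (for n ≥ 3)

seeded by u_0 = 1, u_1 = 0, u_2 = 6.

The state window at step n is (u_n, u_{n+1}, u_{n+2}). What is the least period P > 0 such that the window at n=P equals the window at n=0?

n=0: window = (1, 0, 6)
n=1: window = (0, 6, 4)
n=2: window = (6, 4, 11)
n=3: window = (4, 11, 3)
n=4: window = (11, 3, 3)
n=5: window = (3, 3, 4)
n=6: window = (3, 4, 12)
n=7: window = (4, 12, 2)
n=8: window = (12, 2, 9)
n=9: window = (2, 9, 11)
n=10: window = (9, 11, 3)
n=11: window = (11, 3, 7)
n=12: window = (3, 7, 7)
n=13: window = (7, 7, 12)
n=14: window = (7, 12, 4)
n=15: window = (12, 4, 9)
n=16: window = (4, 9, 5)
n=17: window = (9, 5, 4)
n=18: window = (5, 4, 3)
n=19: window = (4, 3, 4)
n=20: window = (3, 4, 5)
n=21: window = (4, 5, 0)
n=22: window = (5, 0, 9)
n=23: window = (0, 9, 1)
n=24: window = (9, 1, 3)
n=25: window = (1, 3, 11)
n=26: window = (3, 11, 2)
n=27: window = (11, 2, 6)
n=28: window = (2, 6, 6)
n=29: window = (6, 6, 5)
n=30: window = (6, 5, 12)
n=31: window = (5, 12, 4)
n=32: window = (12, 4, 10)
n=33: window = (4, 10, 9)
n=34: window = (10, 9, 4)
n=35: window = (9, 4, 10)
n=36: window = (4, 10, 4)
n=37: window = (10, 4, 10)
n=38: window = (4, 10, 10)
n=39: window = (10, 10, 8)
n=40: window = (10, 8, 10)
…
n=166: window = (12, 8, 1)
n=167: window = (8, 1, 0)
n=168: window = (1, 0, 6)
window at n=168 equals window at n=0 → period = 168

168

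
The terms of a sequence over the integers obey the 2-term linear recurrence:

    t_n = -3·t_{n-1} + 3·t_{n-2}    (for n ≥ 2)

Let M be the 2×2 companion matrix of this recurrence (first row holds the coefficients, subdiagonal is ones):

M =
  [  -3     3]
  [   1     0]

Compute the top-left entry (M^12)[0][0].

7296561

(M^12)[0][0] is the top entry after applying M 12 times to the unit state (1, 0). Equivalently it is h_{13} for the auxiliary sequence (h_n) obeying the same recurrence with h_1 = 1 and h_i = 0 for 0 ≤ i < 1:
h_2 = -3·1 + 3·0 = -3
h_3 = -3·-3 + 3·1 = 12
h_4 = -3·12 + 3·-3 = -45
h_5 = -3·-45 + 3·12 = 171
h_6 = -3·171 + 3·-45 = -648
h_7 = -3·-648 + 3·171 = 2457
h_8 = -3·2457 + 3·-648 = -9315
h_9 = -3·-9315 + 3·2457 = 35316
h_10 = -3·35316 + 3·-9315 = -133893
h_11 = -3·-133893 + 3·35316 = 507627
h_12 = -3·507627 + 3·-133893 = -1924560
h_13 = -3·-1924560 + 3·507627 = 7296561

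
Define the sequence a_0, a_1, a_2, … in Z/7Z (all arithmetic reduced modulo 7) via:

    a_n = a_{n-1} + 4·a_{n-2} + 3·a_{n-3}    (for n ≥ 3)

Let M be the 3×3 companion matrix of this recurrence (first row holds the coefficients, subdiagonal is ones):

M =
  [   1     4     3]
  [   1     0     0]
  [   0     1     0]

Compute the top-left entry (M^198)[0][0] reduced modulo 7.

1

(M^198)[0][0] is the top entry after applying M 198 times to the unit state (1, 0, 0). Equivalently it is h_{200} for the auxiliary sequence (h_n) obeying the same recurrence with h_2 = 1 and h_i = 0 for 0 ≤ i < 2:
h_3 = 1·1 + 4·0 + 3·0 = 1
h_4 = 1·1 + 4·1 + 3·0 = 5
h_5 = 1·5 + 4·1 + 3·1 = 5
h_6 = 1·5 + 4·5 + 3·1 = 0
h_7 = 1·0 + 4·5 + 3·5 = 0
h_8 = 1·0 + 4·0 + 3·5 = 1
(h_6, h_7, h_8) = (0, 0, 1) = (h_0, h_1, h_2), so the sequence has period 6.
200 ≡ 2 (mod 6), hence h_200 = h_2 = 1.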